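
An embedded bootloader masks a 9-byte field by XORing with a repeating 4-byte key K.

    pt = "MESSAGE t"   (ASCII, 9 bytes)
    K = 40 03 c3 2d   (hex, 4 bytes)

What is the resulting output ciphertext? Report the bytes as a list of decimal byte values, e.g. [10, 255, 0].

[13, 70, 144, 126, 1, 68, 134, 13, 52]

The 4-byte key repeats, so the effective keystream is 40 03 c3 2d 40 03 c3 2d 40.
byte 0: 4d ^ 40 = 0d
byte 1: 45 ^ 03 = 46
byte 2: 53 ^ c3 = 90
byte 3: 53 ^ 2d = 7e
byte 4: 41 ^ 40 = 01
byte 5: 47 ^ 03 = 44
byte 6: 45 ^ c3 = 86
byte 7: 20 ^ 2d = 0d
byte 8: 74 ^ 40 = 34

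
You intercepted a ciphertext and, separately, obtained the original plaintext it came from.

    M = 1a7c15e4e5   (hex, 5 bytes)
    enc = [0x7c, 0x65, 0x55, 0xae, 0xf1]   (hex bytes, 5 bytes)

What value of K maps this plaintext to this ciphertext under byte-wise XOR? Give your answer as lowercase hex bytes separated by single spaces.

66 19 40 4a 14

Since enc = M ⊕ K, XORing both sides with M gives K = M ⊕ enc.
00011010 xor 01111100 = 01100110
01111100 xor 01100101 = 00011001
00010101 xor 01010101 = 01000000
11100100 xor 10101110 = 01001010
11100101 xor 11110001 = 00010100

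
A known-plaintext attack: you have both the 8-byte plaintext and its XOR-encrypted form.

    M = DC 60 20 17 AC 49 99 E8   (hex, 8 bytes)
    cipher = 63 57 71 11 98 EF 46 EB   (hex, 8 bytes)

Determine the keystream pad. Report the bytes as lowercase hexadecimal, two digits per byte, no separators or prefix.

bf37510634a6df03

Since cipher = M ⊕ pad, XORing both sides with M gives pad = M ⊕ cipher.
dc xor 63 = bf
60 xor 57 = 37
20 xor 71 = 51
17 xor 11 = 06
ac xor 98 = 34
49 xor ef = a6
99 xor 46 = df
e8 xor eb = 03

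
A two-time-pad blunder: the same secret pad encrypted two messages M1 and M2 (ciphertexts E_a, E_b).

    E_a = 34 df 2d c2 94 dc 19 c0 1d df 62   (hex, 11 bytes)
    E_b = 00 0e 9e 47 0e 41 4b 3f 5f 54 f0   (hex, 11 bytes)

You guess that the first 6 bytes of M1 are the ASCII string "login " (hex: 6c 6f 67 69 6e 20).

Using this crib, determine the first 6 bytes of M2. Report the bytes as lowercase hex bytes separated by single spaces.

First, E_a ⊕ E_b = (M1 ⊕ K) ⊕ (M2 ⊕ K) = M1 ⊕ M2, so the key drops out. Then M2 = (M1 ⊕ M2) ⊕ M1 over the first 6 bytes.
byte 0: (34 ^ 00) ^ 6c = 34 ^ 6c = 58
byte 1: (df ^ 0e) ^ 6f = d1 ^ 6f = be
byte 2: (2d ^ 9e) ^ 67 = b3 ^ 67 = d4
byte 3: (c2 ^ 47) ^ 69 = 85 ^ 69 = ec
byte 4: (94 ^ 0e) ^ 6e = 9a ^ 6e = f4
byte 5: (dc ^ 41) ^ 20 = 9d ^ 20 = bd

58 be d4 ec f4 bd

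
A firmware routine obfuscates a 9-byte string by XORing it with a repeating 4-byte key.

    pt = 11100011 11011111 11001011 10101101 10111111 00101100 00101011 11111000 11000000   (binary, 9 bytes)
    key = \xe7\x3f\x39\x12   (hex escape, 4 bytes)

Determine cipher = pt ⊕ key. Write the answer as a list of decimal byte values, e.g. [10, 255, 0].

The 4-byte key repeats, so the effective keystream is e7 3f 39 12 e7 3f 39 12 e7.
byte 0: 11100011 ⊕ 11100111 = 00000100
byte 1: 11011111 ⊕ 00111111 = 11100000
byte 2: 11001011 ⊕ 00111001 = 11110010
byte 3: 10101101 ⊕ 00010010 = 10111111
byte 4: 10111111 ⊕ 11100111 = 01011000
byte 5: 00101100 ⊕ 00111111 = 00010011
byte 6: 00101011 ⊕ 00111001 = 00010010
byte 7: 11111000 ⊕ 00010010 = 11101010
byte 8: 11000000 ⊕ 11100111 = 00100111

[4, 224, 242, 191, 88, 19, 18, 234, 39]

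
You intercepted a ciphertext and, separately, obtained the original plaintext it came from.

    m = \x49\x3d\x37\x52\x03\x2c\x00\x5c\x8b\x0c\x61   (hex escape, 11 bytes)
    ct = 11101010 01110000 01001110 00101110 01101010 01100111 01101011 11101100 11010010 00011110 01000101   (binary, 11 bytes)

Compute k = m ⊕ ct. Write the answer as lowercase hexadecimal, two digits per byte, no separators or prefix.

Since ct = m ⊕ k, XORing both sides with m gives k = m ⊕ ct.
49 ⊕ ea = a3
3d ⊕ 70 = 4d
37 ⊕ 4e = 79
52 ⊕ 2e = 7c
03 ⊕ 6a = 69
2c ⊕ 67 = 4b
00 ⊕ 6b = 6b
5c ⊕ ec = b0
8b ⊕ d2 = 59
0c ⊕ 1e = 12
61 ⊕ 45 = 24

a34d797c694b6bb0591224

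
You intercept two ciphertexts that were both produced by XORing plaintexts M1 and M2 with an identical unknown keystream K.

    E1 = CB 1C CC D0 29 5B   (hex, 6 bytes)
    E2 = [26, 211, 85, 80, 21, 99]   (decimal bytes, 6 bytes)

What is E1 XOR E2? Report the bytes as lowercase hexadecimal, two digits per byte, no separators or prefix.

d1cf99803c38

E1 ⊕ E2 = (M1 ⊕ K) ⊕ (M2 ⊕ K) = M1 ⊕ M2 — the shared key cancels under XOR.
cb ⊕ 1a = d1
1c ⊕ d3 = cf
cc ⊕ 55 = 99
d0 ⊕ 50 = 80
29 ⊕ 15 = 3c
5b ⊕ 63 = 38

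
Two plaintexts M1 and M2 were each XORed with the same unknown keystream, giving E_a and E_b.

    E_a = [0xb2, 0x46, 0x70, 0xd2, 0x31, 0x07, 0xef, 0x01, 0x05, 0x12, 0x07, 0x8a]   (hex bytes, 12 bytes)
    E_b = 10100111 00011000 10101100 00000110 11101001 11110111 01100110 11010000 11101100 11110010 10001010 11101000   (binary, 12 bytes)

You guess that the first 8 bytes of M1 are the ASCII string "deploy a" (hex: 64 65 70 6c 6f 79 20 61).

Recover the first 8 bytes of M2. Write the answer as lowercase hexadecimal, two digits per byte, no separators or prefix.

First, E_a ⊕ E_b = (M1 ⊕ K) ⊕ (M2 ⊕ K) = M1 ⊕ M2, so the key drops out. Then M2 = (M1 ⊕ M2) ⊕ M1 over the first 8 bytes.
byte 0: (b2 XOR a7) XOR 64 = 15 XOR 64 = 71
byte 1: (46 XOR 18) XOR 65 = 5e XOR 65 = 3b
byte 2: (70 XOR ac) XOR 70 = dc XOR 70 = ac
byte 3: (d2 XOR 06) XOR 6c = d4 XOR 6c = b8
byte 4: (31 XOR e9) XOR 6f = d8 XOR 6f = b7
byte 5: (07 XOR f7) XOR 79 = f0 XOR 79 = 89
byte 6: (ef XOR 66) XOR 20 = 89 XOR 20 = a9
byte 7: (01 XOR d0) XOR 61 = d1 XOR 61 = b0

713bacb8b789a9b0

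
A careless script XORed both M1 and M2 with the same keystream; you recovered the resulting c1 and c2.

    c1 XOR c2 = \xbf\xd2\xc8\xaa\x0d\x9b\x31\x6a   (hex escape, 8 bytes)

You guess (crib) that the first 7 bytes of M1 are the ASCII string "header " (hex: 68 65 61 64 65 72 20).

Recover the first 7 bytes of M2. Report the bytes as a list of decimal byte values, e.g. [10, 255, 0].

[215, 183, 169, 206, 104, 233, 17]

Since c1 ⊕ c2 = M1 ⊕ M2, XORing with the guessed M1 bytes yields the corresponding M2 bytes: M2 = (c1 ⊕ c2) ⊕ M1.
bf xor 68 = d7
d2 xor 65 = b7
c8 xor 61 = a9
aa xor 64 = ce
0d xor 65 = 68
9b xor 72 = e9
31 xor 20 = 11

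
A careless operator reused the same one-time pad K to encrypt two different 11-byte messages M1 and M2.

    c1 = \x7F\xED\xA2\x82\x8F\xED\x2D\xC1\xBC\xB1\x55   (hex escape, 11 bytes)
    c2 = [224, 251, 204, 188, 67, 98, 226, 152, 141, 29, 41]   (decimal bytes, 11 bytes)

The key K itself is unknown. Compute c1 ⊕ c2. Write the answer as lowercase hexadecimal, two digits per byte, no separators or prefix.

9f166e3ecc8fcf5931ac7c

c1 ⊕ c2 = (M1 ⊕ K) ⊕ (M2 ⊕ K) = M1 ⊕ M2 — the shared key cancels under XOR.
byte 0: 7f XOR e0 = 9f
byte 1: ed XOR fb = 16
byte 2: a2 XOR cc = 6e
byte 3: 82 XOR bc = 3e
byte 4: 8f XOR 43 = cc
byte 5: ed XOR 62 = 8f
byte 6: 2d XOR e2 = cf
byte 7: c1 XOR 98 = 59
byte 8: bc XOR 8d = 31
byte 9: b1 XOR 1d = ac
byte 10: 55 XOR 29 = 7c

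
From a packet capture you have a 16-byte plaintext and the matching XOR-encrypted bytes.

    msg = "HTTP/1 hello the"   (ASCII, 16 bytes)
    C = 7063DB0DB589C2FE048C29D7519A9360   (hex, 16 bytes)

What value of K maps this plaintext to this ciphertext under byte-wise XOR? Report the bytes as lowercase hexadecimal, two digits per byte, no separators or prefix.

38378f5d9ab8e29661e045b871eefb05

Since C = msg ⊕ K, XORing both sides with msg gives K = msg ⊕ C.
48 xor 70 = 38
54 xor 63 = 37
54 xor db = 8f
50 xor 0d = 5d
2f xor b5 = 9a
31 xor 89 = b8
20 xor c2 = e2
68 xor fe = 96
65 xor 04 = 61
6c xor 8c = e0
6c xor 29 = 45
6f xor d7 = b8
20 xor 51 = 71
74 xor 9a = ee
68 xor 93 = fb
65 xor 60 = 05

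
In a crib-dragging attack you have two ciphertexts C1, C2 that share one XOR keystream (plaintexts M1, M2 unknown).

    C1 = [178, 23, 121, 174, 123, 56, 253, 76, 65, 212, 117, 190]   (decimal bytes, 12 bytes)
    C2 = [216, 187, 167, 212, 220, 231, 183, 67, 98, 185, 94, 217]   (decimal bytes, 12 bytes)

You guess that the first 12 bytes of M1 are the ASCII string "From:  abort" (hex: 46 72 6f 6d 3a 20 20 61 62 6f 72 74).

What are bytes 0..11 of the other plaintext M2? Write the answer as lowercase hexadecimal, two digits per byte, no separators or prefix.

2cdeb1179dff6a6e41025913

First, C1 ⊕ C2 = (M1 ⊕ K) ⊕ (M2 ⊕ K) = M1 ⊕ M2, so the key drops out. Then M2 = (M1 ⊕ M2) ⊕ M1 over the first 12 bytes.
byte 0: (b2 ⊕ d8) ⊕ 46 = 6a ⊕ 46 = 2c
byte 1: (17 ⊕ bb) ⊕ 72 = ac ⊕ 72 = de
byte 2: (79 ⊕ a7) ⊕ 6f = de ⊕ 6f = b1
byte 3: (ae ⊕ d4) ⊕ 6d = 7a ⊕ 6d = 17
byte 4: (7b ⊕ dc) ⊕ 3a = a7 ⊕ 3a = 9d
byte 5: (38 ⊕ e7) ⊕ 20 = df ⊕ 20 = ff
byte 6: (fd ⊕ b7) ⊕ 20 = 4a ⊕ 20 = 6a
byte 7: (4c ⊕ 43) ⊕ 61 = 0f ⊕ 61 = 6e
byte 8: (41 ⊕ 62) ⊕ 62 = 23 ⊕ 62 = 41
byte 9: (d4 ⊕ b9) ⊕ 6f = 6d ⊕ 6f = 02
byte 10: (75 ⊕ 5e) ⊕ 72 = 2b ⊕ 72 = 59
byte 11: (be ⊕ d9) ⊕ 74 = 67 ⊕ 74 = 13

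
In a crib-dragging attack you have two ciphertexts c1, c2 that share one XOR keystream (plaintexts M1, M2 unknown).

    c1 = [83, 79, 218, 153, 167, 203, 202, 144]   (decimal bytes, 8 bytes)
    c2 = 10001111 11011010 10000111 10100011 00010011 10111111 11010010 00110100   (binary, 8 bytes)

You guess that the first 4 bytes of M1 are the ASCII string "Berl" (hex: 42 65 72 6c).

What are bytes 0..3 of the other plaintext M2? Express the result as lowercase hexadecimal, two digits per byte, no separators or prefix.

9ef02f56

First, c1 ⊕ c2 = (M1 ⊕ K) ⊕ (M2 ⊕ K) = M1 ⊕ M2, so the key drops out. Then M2 = (M1 ⊕ M2) ⊕ M1 over the first 4 bytes.
byte 0: (53 ⊕ 8f) ⊕ 42 = dc ⊕ 42 = 9e
byte 1: (4f ⊕ da) ⊕ 65 = 95 ⊕ 65 = f0
byte 2: (da ⊕ 87) ⊕ 72 = 5d ⊕ 72 = 2f
byte 3: (99 ⊕ a3) ⊕ 6c = 3a ⊕ 6c = 56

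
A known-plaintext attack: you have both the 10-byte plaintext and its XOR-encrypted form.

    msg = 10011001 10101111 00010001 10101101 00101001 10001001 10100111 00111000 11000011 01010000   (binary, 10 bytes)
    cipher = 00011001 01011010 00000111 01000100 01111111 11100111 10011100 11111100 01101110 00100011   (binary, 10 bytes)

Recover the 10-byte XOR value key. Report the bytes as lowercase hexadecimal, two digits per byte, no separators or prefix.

Since cipher = msg ⊕ key, XORing both sides with msg gives key = msg ⊕ cipher.
99 xor 19 = 80
af xor 5a = f5
11 xor 07 = 16
ad xor 44 = e9
29 xor 7f = 56
89 xor e7 = 6e
a7 xor 9c = 3b
38 xor fc = c4
c3 xor 6e = ad
50 xor 23 = 73

80f516e9566e3bc4ad73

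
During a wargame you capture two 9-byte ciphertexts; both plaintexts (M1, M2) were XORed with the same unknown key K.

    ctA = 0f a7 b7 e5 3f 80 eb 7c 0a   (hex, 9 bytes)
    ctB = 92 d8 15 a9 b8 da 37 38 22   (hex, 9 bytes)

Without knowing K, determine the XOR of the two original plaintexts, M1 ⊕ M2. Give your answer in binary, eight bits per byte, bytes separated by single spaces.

10011101 01111111 10100010 01001100 10000111 01011010 11011100 01000100 00101000

ctA ⊕ ctB = (M1 ⊕ K) ⊕ (M2 ⊕ K) = M1 ⊕ M2 — the shared key cancels under XOR.
0f xor 92 = 9d
a7 xor d8 = 7f
b7 xor 15 = a2
e5 xor a9 = 4c
3f xor b8 = 87
80 xor da = 5a
eb xor 37 = dc
7c xor 38 = 44
0a xor 22 = 28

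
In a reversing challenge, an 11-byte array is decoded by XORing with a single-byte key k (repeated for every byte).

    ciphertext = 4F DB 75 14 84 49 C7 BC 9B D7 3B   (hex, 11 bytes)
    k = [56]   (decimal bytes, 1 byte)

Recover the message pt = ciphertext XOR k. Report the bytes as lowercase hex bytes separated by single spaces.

77 e3 4d 2c bc 71 ff 84 a3 ef 03

The 1-byte key repeats, so the effective keystream is 38 38 38 38 38 38 38 38 38 38 38.
byte 0: 4f ⊕ 38 = 77
byte 1: db ⊕ 38 = e3
byte 2: 75 ⊕ 38 = 4d
byte 3: 14 ⊕ 38 = 2c
byte 4: 84 ⊕ 38 = bc
byte 5: 49 ⊕ 38 = 71
byte 6: c7 ⊕ 38 = ff
byte 7: bc ⊕ 38 = 84
byte 8: 9b ⊕ 38 = a3
byte 9: d7 ⊕ 38 = ef
byte 10: 3b ⊕ 38 = 03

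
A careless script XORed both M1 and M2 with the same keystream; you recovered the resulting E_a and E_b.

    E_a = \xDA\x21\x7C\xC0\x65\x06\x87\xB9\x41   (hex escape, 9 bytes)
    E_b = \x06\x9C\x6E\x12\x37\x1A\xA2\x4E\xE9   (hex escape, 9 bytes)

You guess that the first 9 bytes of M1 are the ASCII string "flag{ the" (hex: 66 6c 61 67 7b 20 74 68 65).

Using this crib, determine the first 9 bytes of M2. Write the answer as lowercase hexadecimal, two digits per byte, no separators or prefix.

bad173b5293c519fcd

First, E_a ⊕ E_b = (M1 ⊕ K) ⊕ (M2 ⊕ K) = M1 ⊕ M2, so the key drops out. Then M2 = (M1 ⊕ M2) ⊕ M1 over the first 9 bytes.
byte 0: (da ^ 06) ^ 66 = dc ^ 66 = ba
byte 1: (21 ^ 9c) ^ 6c = bd ^ 6c = d1
byte 2: (7c ^ 6e) ^ 61 = 12 ^ 61 = 73
byte 3: (c0 ^ 12) ^ 67 = d2 ^ 67 = b5
byte 4: (65 ^ 37) ^ 7b = 52 ^ 7b = 29
byte 5: (06 ^ 1a) ^ 20 = 1c ^ 20 = 3c
byte 6: (87 ^ a2) ^ 74 = 25 ^ 74 = 51
byte 7: (b9 ^ 4e) ^ 68 = f7 ^ 68 = 9f
byte 8: (41 ^ e9) ^ 65 = a8 ^ 65 = cd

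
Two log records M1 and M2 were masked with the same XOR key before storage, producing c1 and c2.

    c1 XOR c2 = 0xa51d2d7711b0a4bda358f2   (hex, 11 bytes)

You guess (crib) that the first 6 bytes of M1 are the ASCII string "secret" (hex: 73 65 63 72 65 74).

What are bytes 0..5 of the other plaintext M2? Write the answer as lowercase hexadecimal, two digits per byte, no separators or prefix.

Since c1 ⊕ c2 = M1 ⊕ M2, XORing with the guessed M1 bytes yields the corresponding M2 bytes: M2 = (c1 ⊕ c2) ⊕ M1.
a5 ⊕ 73 = d6
1d ⊕ 65 = 78
2d ⊕ 63 = 4e
77 ⊕ 72 = 05
11 ⊕ 65 = 74
b0 ⊕ 74 = c4

d6784e0574c4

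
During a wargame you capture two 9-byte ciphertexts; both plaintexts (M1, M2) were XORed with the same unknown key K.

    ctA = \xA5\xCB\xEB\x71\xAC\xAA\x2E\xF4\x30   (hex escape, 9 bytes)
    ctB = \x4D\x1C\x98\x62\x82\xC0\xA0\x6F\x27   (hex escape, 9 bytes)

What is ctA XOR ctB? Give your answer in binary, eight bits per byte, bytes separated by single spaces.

11101000 11010111 01110011 00010011 00101110 01101010 10001110 10011011 00010111

ctA ⊕ ctB = (M1 ⊕ K) ⊕ (M2 ⊕ K) = M1 ⊕ M2 — the shared key cancels under XOR.
byte 0: a5 XOR 4d = e8
byte 1: cb XOR 1c = d7
byte 2: eb XOR 98 = 73
byte 3: 71 XOR 62 = 13
byte 4: ac XOR 82 = 2e
byte 5: aa XOR c0 = 6a
byte 6: 2e XOR a0 = 8e
byte 7: f4 XOR 6f = 9b
byte 8: 30 XOR 27 = 17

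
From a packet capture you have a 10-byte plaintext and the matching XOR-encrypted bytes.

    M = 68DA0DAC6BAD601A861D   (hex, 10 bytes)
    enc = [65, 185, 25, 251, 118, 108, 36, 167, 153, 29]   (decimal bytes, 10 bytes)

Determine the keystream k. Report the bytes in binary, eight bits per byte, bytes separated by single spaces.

Since enc = M ⊕ k, XORing both sides with M gives k = M ⊕ enc.
104 ⊕  65 =  41
218 ⊕ 185 =  99
 13 ⊕  25 =  20
172 ⊕ 251 =  87
107 ⊕ 118 =  29
173 ⊕ 108 = 193
 96 ⊕  36 =  68
 26 ⊕ 167 = 189
134 ⊕ 153 =  31
 29 ⊕  29 =   0

00101001 01100011 00010100 01010111 00011101 11000001 01000100 10111101 00011111 00000000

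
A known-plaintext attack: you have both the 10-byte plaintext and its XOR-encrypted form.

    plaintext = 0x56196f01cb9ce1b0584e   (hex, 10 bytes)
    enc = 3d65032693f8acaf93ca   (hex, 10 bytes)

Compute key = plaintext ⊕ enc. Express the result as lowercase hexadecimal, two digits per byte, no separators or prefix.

Since enc = plaintext ⊕ key, XORing both sides with plaintext gives key = plaintext ⊕ enc.
56 ^ 3d = 6b
19 ^ 65 = 7c
6f ^ 03 = 6c
01 ^ 26 = 27
cb ^ 93 = 58
9c ^ f8 = 64
e1 ^ ac = 4d
b0 ^ af = 1f
58 ^ 93 = cb
4e ^ ca = 84

6b7c6c2758644d1fcb84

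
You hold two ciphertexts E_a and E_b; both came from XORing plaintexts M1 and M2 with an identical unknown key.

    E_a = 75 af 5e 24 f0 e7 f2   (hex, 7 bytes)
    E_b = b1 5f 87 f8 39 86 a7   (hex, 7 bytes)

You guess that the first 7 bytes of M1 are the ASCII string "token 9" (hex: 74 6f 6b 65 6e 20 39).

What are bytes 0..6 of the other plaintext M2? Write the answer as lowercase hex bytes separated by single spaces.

First, E_a ⊕ E_b = (M1 ⊕ K) ⊕ (M2 ⊕ K) = M1 ⊕ M2, so the key drops out. Then M2 = (M1 ⊕ M2) ⊕ M1 over the first 7 bytes.
byte 0: (75 ^ b1) ^ 74 = c4 ^ 74 = b0
byte 1: (af ^ 5f) ^ 6f = f0 ^ 6f = 9f
byte 2: (5e ^ 87) ^ 6b = d9 ^ 6b = b2
byte 3: (24 ^ f8) ^ 65 = dc ^ 65 = b9
byte 4: (f0 ^ 39) ^ 6e = c9 ^ 6e = a7
byte 5: (e7 ^ 86) ^ 20 = 61 ^ 20 = 41
byte 6: (f2 ^ a7) ^ 39 = 55 ^ 39 = 6c

b0 9f b2 b9 a7 41 6c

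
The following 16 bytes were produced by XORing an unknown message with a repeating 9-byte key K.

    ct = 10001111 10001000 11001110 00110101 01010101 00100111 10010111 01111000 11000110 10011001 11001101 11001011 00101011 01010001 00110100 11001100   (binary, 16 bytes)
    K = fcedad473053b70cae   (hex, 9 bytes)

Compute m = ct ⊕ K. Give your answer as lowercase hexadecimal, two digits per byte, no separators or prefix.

The 9-byte key repeats, so the effective keystream is fc ed ad 47 30 53 b7 0c ae fc ed ad 47 30 53 b7.
byte 0: 8f ^ fc = 73
byte 1: 88 ^ ed = 65
byte 2: ce ^ ad = 63
byte 3: 35 ^ 47 = 72
byte 4: 55 ^ 30 = 65
byte 5: 27 ^ 53 = 74
byte 6: 97 ^ b7 = 20
byte 7: 78 ^ 0c = 74
byte 8: c6 ^ ae = 68
byte 9: 99 ^ fc = 65
byte 10: cd ^ ed = 20
byte 11: cb ^ ad = 66
byte 12: 2b ^ 47 = 6c
byte 13: 51 ^ 30 = 61
byte 14: 34 ^ 53 = 67
byte 15: cc ^ b7 = 7b

7365637265742074686520666c61677b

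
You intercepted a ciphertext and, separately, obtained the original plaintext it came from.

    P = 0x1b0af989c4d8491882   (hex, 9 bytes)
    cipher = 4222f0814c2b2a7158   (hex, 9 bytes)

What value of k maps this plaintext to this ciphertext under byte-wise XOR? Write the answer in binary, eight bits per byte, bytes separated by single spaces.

Since cipher = P ⊕ k, XORing both sides with P gives k = P ⊕ cipher.
 27 ^  66 =  89
 10 ^  34 =  40
249 ^ 240 =   9
137 ^ 129 =   8
196 ^  76 = 136
216 ^  43 = 243
 73 ^  42 =  99
 24 ^ 113 = 105
130 ^  88 = 218

01011001 00101000 00001001 00001000 10001000 11110011 01100011 01101001 11011010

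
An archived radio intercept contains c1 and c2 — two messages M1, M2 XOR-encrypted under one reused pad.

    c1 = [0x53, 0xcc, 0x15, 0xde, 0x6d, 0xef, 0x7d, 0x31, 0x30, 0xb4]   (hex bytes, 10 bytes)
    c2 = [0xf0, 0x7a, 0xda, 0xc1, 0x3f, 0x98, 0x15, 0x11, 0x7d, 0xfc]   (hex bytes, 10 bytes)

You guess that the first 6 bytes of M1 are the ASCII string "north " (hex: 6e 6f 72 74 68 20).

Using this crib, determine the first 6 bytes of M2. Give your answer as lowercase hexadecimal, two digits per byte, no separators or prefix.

First, c1 ⊕ c2 = (M1 ⊕ K) ⊕ (M2 ⊕ K) = M1 ⊕ M2, so the key drops out. Then M2 = (M1 ⊕ M2) ⊕ M1 over the first 6 bytes.
byte 0: (53 xor f0) xor 6e = a3 xor 6e = cd
byte 1: (cc xor 7a) xor 6f = b6 xor 6f = d9
byte 2: (15 xor da) xor 72 = cf xor 72 = bd
byte 3: (de xor c1) xor 74 = 1f xor 74 = 6b
byte 4: (6d xor 3f) xor 68 = 52 xor 68 = 3a
byte 5: (ef xor 98) xor 20 = 77 xor 20 = 57

cdd9bd6b3a57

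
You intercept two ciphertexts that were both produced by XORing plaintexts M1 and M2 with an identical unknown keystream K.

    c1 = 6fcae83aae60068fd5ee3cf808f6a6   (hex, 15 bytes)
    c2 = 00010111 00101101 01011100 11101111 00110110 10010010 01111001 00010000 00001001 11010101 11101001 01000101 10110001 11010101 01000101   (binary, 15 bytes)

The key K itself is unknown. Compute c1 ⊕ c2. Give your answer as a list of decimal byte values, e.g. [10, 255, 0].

c1 ⊕ c2 = (M1 ⊕ K) ⊕ (M2 ⊕ K) = M1 ⊕ M2 — the shared key cancels under XOR.
01101111 ⊕ 00010111 = 01111000
11001010 ⊕ 00101101 = 11100111
11101000 ⊕ 01011100 = 10110100
00111010 ⊕ 11101111 = 11010101
10101110 ⊕ 00110110 = 10011000
01100000 ⊕ 10010010 = 11110010
00000110 ⊕ 01111001 = 01111111
10001111 ⊕ 00010000 = 10011111
11010101 ⊕ 00001001 = 11011100
11101110 ⊕ 11010101 = 00111011
00111100 ⊕ 11101001 = 11010101
11111000 ⊕ 01000101 = 10111101
00001000 ⊕ 10110001 = 10111001
11110110 ⊕ 11010101 = 00100011
10100110 ⊕ 01000101 = 11100011

[120, 231, 180, 213, 152, 242, 127, 159, 220, 59, 213, 189, 185, 35, 227]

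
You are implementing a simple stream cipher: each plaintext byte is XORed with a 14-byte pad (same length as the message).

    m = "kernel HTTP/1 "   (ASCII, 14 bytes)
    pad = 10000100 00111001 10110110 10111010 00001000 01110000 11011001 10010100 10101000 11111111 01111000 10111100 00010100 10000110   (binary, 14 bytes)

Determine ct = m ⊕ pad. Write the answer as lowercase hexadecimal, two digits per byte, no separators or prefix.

byte 0: 6b xor 84 = ef
byte 1: 65 xor 39 = 5c
byte 2: 72 xor b6 = c4
byte 3: 6e xor ba = d4
byte 4: 65 xor 08 = 6d
byte 5: 6c xor 70 = 1c
byte 6: 20 xor d9 = f9
byte 7: 48 xor 94 = dc
byte 8: 54 xor a8 = fc
byte 9: 54 xor ff = ab
byte 10: 50 xor 78 = 28
byte 11: 2f xor bc = 93
byte 12: 31 xor 14 = 25
byte 13: 20 xor 86 = a6

ef5cc4d46d1cf9dcfcab289325a6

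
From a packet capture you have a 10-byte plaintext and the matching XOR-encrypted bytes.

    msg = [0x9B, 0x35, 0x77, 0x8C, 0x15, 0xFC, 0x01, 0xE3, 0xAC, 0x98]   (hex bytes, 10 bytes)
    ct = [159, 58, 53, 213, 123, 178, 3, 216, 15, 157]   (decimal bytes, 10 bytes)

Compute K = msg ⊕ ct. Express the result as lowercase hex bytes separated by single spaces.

04 0f 42 59 6e 4e 02 3b a3 05

Since ct = msg ⊕ K, XORing both sides with msg gives K = msg ⊕ ct.
byte 0: 9b ^ 9f = 04
byte 1: 35 ^ 3a = 0f
byte 2: 77 ^ 35 = 42
byte 3: 8c ^ d5 = 59
byte 4: 15 ^ 7b = 6e
byte 5: fc ^ b2 = 4e
byte 6: 01 ^ 03 = 02
byte 7: e3 ^ d8 = 3b
byte 8: ac ^ 0f = a3
byte 9: 98 ^ 9d = 05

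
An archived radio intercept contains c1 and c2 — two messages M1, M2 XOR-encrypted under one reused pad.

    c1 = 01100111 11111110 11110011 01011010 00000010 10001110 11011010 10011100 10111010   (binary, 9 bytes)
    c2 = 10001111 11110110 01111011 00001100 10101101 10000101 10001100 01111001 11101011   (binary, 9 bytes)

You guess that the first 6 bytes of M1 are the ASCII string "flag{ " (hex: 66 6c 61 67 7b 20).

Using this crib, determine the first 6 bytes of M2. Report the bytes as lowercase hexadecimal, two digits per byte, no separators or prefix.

First, c1 ⊕ c2 = (M1 ⊕ K) ⊕ (M2 ⊕ K) = M1 ⊕ M2, so the key drops out. Then M2 = (M1 ⊕ M2) ⊕ M1 over the first 6 bytes.
byte 0: (67 xor 8f) xor 66 = e8 xor 66 = 8e
byte 1: (fe xor f6) xor 6c = 08 xor 6c = 64
byte 2: (f3 xor 7b) xor 61 = 88 xor 61 = e9
byte 3: (5a xor 0c) xor 67 = 56 xor 67 = 31
byte 4: (02 xor ad) xor 7b = af xor 7b = d4
byte 5: (8e xor 85) xor 20 = 0b xor 20 = 2b

8e64e931d42b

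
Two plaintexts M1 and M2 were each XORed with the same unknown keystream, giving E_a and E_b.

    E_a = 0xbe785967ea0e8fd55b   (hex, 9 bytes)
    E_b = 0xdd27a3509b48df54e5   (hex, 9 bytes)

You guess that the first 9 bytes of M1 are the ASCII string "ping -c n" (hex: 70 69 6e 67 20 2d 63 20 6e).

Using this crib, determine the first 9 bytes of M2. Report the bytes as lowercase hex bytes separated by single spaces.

13 36 94 50 51 6b 33 a1 d0

First, E_a ⊕ E_b = (M1 ⊕ K) ⊕ (M2 ⊕ K) = M1 ⊕ M2, so the key drops out. Then M2 = (M1 ⊕ M2) ⊕ M1 over the first 9 bytes.
byte 0: (be ⊕ dd) ⊕ 70 = 63 ⊕ 70 = 13
byte 1: (78 ⊕ 27) ⊕ 69 = 5f ⊕ 69 = 36
byte 2: (59 ⊕ a3) ⊕ 6e = fa ⊕ 6e = 94
byte 3: (67 ⊕ 50) ⊕ 67 = 37 ⊕ 67 = 50
byte 4: (ea ⊕ 9b) ⊕ 20 = 71 ⊕ 20 = 51
byte 5: (0e ⊕ 48) ⊕ 2d = 46 ⊕ 2d = 6b
byte 6: (8f ⊕ df) ⊕ 63 = 50 ⊕ 63 = 33
byte 7: (d5 ⊕ 54) ⊕ 20 = 81 ⊕ 20 = a1
byte 8: (5b ⊕ e5) ⊕ 6e = be ⊕ 6e = d0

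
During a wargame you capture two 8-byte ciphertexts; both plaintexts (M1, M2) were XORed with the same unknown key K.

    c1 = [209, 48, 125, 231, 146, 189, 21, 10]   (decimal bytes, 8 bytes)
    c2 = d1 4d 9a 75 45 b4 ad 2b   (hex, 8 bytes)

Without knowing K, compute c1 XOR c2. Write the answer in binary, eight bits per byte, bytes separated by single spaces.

00000000 01111101 11100111 10010010 11010111 00001001 10111000 00100001

c1 ⊕ c2 = (M1 ⊕ K) ⊕ (M2 ⊕ K) = M1 ⊕ M2 — the shared key cancels under XOR.
209 ^ 209 =   0
 48 ^  77 = 125
125 ^ 154 = 231
231 ^ 117 = 146
146 ^  69 = 215
189 ^ 180 =   9
 21 ^ 173 = 184
 10 ^  43 =  33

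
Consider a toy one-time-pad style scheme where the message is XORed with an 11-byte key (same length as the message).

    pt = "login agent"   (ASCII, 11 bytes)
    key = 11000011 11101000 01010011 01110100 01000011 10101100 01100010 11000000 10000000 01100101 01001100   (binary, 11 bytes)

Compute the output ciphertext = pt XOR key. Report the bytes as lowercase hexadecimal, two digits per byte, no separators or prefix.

af87341d2d8c03a7e50b38

byte 0: 6c xor c3 = af
byte 1: 6f xor e8 = 87
byte 2: 67 xor 53 = 34
byte 3: 69 xor 74 = 1d
byte 4: 6e xor 43 = 2d
byte 5: 20 xor ac = 8c
byte 6: 61 xor 62 = 03
byte 7: 67 xor c0 = a7
byte 8: 65 xor 80 = e5
byte 9: 6e xor 65 = 0b
byte 10: 74 xor 4c = 38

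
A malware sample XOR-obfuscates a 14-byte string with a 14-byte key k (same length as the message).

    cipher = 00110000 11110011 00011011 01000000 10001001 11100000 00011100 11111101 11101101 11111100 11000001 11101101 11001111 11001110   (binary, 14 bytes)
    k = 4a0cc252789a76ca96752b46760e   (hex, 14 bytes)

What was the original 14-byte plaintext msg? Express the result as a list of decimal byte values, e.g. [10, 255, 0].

XOR is its own inverse, so applying the key byte-wise gives the result directly.
30 ^ 4a = 7a
f3 ^ 0c = ff
1b ^ c2 = d9
40 ^ 52 = 12
89 ^ 78 = f1
e0 ^ 9a = 7a
1c ^ 76 = 6a
fd ^ ca = 37
ed ^ 96 = 7b
fc ^ 75 = 89
c1 ^ 2b = ea
ed ^ 46 = ab
cf ^ 76 = b9
ce ^ 0e = c0

[122, 255, 217, 18, 241, 122, 106, 55, 123, 137, 234, 171, 185, 192]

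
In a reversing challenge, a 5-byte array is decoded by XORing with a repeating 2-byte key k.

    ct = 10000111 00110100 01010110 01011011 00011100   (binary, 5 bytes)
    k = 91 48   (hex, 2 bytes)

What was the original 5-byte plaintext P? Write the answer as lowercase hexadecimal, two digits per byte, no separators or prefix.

The 2-byte key repeats, so the effective keystream is 91 48 91 48 91.
byte 0: 87 xor 91 = 16
byte 1: 34 xor 48 = 7c
byte 2: 56 xor 91 = c7
byte 3: 5b xor 48 = 13
byte 4: 1c xor 91 = 8d

167cc7138d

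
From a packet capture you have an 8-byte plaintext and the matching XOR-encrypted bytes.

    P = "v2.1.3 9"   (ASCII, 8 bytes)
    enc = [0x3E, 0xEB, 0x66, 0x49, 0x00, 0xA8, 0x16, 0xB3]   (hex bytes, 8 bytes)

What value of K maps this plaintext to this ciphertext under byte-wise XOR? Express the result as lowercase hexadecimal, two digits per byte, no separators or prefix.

Since enc = P ⊕ K, XORing both sides with P gives K = P ⊕ enc.
76 ⊕ 3e = 48
32 ⊕ eb = d9
2e ⊕ 66 = 48
31 ⊕ 49 = 78
2e ⊕ 00 = 2e
33 ⊕ a8 = 9b
20 ⊕ 16 = 36
39 ⊕ b3 = 8a

48d948782e9b368a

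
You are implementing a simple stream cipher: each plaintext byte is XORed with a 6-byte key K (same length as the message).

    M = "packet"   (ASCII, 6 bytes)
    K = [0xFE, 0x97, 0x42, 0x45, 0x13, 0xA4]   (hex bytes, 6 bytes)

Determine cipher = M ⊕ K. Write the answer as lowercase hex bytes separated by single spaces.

XOR is its own inverse, so applying the key byte-wise gives the result directly.
70 xor fe = 8e
61 xor 97 = f6
63 xor 42 = 21
6b xor 45 = 2e
65 xor 13 = 76
74 xor a4 = d0

8e f6 21 2e 76 d0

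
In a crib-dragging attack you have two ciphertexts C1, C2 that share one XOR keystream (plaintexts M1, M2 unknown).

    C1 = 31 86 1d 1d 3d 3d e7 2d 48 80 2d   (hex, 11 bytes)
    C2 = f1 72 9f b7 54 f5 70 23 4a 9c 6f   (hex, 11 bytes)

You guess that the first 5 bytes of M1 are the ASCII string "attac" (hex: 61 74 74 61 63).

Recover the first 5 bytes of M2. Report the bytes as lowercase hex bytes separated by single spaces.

First, C1 ⊕ C2 = (M1 ⊕ K) ⊕ (M2 ⊕ K) = M1 ⊕ M2, so the key drops out. Then M2 = (M1 ⊕ M2) ⊕ M1 over the first 5 bytes.
byte 0: (31 ^ f1) ^ 61 = c0 ^ 61 = a1
byte 1: (86 ^ 72) ^ 74 = f4 ^ 74 = 80
byte 2: (1d ^ 9f) ^ 74 = 82 ^ 74 = f6
byte 3: (1d ^ b7) ^ 61 = aa ^ 61 = cb
byte 4: (3d ^ 54) ^ 63 = 69 ^ 63 = 0a

a1 80 f6 cb 0a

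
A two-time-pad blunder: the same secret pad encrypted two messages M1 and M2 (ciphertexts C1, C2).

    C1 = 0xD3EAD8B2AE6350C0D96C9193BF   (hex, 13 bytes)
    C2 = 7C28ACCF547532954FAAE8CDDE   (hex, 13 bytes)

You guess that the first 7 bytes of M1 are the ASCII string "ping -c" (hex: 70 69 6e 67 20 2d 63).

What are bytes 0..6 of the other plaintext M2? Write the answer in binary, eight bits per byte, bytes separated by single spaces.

11011111 10101011 00011010 00011010 11011010 00111011 00000001

First, C1 ⊕ C2 = (M1 ⊕ K) ⊕ (M2 ⊕ K) = M1 ⊕ M2, so the key drops out. Then M2 = (M1 ⊕ M2) ⊕ M1 over the first 7 bytes.
byte 0: (d3 XOR 7c) XOR 70 = af XOR 70 = df
byte 1: (ea XOR 28) XOR 69 = c2 XOR 69 = ab
byte 2: (d8 XOR ac) XOR 6e = 74 XOR 6e = 1a
byte 3: (b2 XOR cf) XOR 67 = 7d XOR 67 = 1a
byte 4: (ae XOR 54) XOR 20 = fa XOR 20 = da
byte 5: (63 XOR 75) XOR 2d = 16 XOR 2d = 3b
byte 6: (50 XOR 32) XOR 63 = 62 XOR 63 = 01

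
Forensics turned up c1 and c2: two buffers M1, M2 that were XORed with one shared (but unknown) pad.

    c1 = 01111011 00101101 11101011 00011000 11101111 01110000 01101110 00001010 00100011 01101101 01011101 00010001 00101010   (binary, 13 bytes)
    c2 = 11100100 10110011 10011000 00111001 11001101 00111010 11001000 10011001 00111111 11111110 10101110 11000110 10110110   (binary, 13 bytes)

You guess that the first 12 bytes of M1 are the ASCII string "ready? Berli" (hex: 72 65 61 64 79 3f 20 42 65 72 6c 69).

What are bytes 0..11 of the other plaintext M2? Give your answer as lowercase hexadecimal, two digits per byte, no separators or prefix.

edfb12455b7586d179e19fbe

First, c1 ⊕ c2 = (M1 ⊕ K) ⊕ (M2 ⊕ K) = M1 ⊕ M2, so the key drops out. Then M2 = (M1 ⊕ M2) ⊕ M1 over the first 12 bytes.
byte 0: (7b XOR e4) XOR 72 = 9f XOR 72 = ed
byte 1: (2d XOR b3) XOR 65 = 9e XOR 65 = fb
byte 2: (eb XOR 98) XOR 61 = 73 XOR 61 = 12
byte 3: (18 XOR 39) XOR 64 = 21 XOR 64 = 45
byte 4: (ef XOR cd) XOR 79 = 22 XOR 79 = 5b
byte 5: (70 XOR 3a) XOR 3f = 4a XOR 3f = 75
byte 6: (6e XOR c8) XOR 20 = a6 XOR 20 = 86
byte 7: (0a XOR 99) XOR 42 = 93 XOR 42 = d1
byte 8: (23 XOR 3f) XOR 65 = 1c XOR 65 = 79
byte 9: (6d XOR fe) XOR 72 = 93 XOR 72 = e1
byte 10: (5d XOR ae) XOR 6c = f3 XOR 6c = 9f
byte 11: (11 XOR c6) XOR 69 = d7 XOR 69 = be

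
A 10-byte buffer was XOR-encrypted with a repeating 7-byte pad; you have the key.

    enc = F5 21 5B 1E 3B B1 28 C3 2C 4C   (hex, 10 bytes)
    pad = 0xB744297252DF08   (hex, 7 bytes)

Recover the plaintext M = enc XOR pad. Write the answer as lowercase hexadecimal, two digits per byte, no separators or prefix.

The 7-byte key repeats, so the effective keystream is b7 44 29 72 52 df 08 b7 44 29.
byte 0: f5 ⊕ b7 = 42
byte 1: 21 ⊕ 44 = 65
byte 2: 5b ⊕ 29 = 72
byte 3: 1e ⊕ 72 = 6c
byte 4: 3b ⊕ 52 = 69
byte 5: b1 ⊕ df = 6e
byte 6: 28 ⊕ 08 = 20
byte 7: c3 ⊕ b7 = 74
byte 8: 2c ⊕ 44 = 68
byte 9: 4c ⊕ 29 = 65

4265726c696e20746865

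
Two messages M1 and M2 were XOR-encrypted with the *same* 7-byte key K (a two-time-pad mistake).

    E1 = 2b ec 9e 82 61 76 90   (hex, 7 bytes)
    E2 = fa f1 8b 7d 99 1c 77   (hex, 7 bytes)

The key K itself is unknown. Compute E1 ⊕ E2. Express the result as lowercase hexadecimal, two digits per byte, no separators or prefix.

d11d15fff86ae7

E1 ⊕ E2 = (M1 ⊕ K) ⊕ (M2 ⊕ K) = M1 ⊕ M2 — the shared key cancels under XOR.
byte 0: 2b ^ fa = d1
byte 1: ec ^ f1 = 1d
byte 2: 9e ^ 8b = 15
byte 3: 82 ^ 7d = ff
byte 4: 61 ^ 99 = f8
byte 5: 76 ^ 1c = 6a
byte 6: 90 ^ 77 = e7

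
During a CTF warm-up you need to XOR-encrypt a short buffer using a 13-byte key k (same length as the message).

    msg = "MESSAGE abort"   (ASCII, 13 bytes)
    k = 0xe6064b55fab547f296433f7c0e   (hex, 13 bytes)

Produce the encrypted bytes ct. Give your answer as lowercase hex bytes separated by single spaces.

ab 43 18 06 bb f2 02 d2 f7 21 50 0e 7a

XOR is its own inverse, so applying the key byte-wise gives the result directly.
01001101 ⊕ 11100110 = 10101011
01000101 ⊕ 00000110 = 01000011
01010011 ⊕ 01001011 = 00011000
01010011 ⊕ 01010101 = 00000110
01000001 ⊕ 11111010 = 10111011
01000111 ⊕ 10110101 = 11110010
01000101 ⊕ 01000111 = 00000010
00100000 ⊕ 11110010 = 11010010
01100001 ⊕ 10010110 = 11110111
01100010 ⊕ 01000011 = 00100001
01101111 ⊕ 00111111 = 01010000
01110010 ⊕ 01111100 = 00001110
01110100 ⊕ 00001110 = 01111010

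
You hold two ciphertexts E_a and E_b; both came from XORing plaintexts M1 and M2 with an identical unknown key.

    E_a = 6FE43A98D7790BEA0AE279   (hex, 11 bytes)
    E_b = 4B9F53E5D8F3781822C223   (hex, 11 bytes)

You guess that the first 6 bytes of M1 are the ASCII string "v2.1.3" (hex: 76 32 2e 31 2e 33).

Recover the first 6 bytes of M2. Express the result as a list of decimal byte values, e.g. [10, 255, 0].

[82, 73, 71, 76, 33, 185]

First, E_a ⊕ E_b = (M1 ⊕ K) ⊕ (M2 ⊕ K) = M1 ⊕ M2, so the key drops out. Then M2 = (M1 ⊕ M2) ⊕ M1 over the first 6 bytes.
byte 0: (6f ⊕ 4b) ⊕ 76 = 24 ⊕ 76 = 52
byte 1: (e4 ⊕ 9f) ⊕ 32 = 7b ⊕ 32 = 49
byte 2: (3a ⊕ 53) ⊕ 2e = 69 ⊕ 2e = 47
byte 3: (98 ⊕ e5) ⊕ 31 = 7d ⊕ 31 = 4c
byte 4: (d7 ⊕ d8) ⊕ 2e = 0f ⊕ 2e = 21
byte 5: (79 ⊕ f3) ⊕ 33 = 8a ⊕ 33 = b9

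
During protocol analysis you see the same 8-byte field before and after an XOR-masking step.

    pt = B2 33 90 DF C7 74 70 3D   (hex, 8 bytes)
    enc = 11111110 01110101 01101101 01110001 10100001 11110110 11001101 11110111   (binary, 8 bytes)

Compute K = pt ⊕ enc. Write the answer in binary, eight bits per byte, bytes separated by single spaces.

01001100 01000110 11111101 10101110 01100110 10000010 10111101 11001010

Since enc = pt ⊕ K, XORing both sides with pt gives K = pt ⊕ enc.
byte 0: b2 XOR fe = 4c
byte 1: 33 XOR 75 = 46
byte 2: 90 XOR 6d = fd
byte 3: df XOR 71 = ae
byte 4: c7 XOR a1 = 66
byte 5: 74 XOR f6 = 82
byte 6: 70 XOR cd = bd
byte 7: 3d XOR f7 = ca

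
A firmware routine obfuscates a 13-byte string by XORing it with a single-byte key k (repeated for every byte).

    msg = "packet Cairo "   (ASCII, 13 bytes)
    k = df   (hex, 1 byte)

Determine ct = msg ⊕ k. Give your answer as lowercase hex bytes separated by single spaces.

af be bc b4 ba ab ff 9c be b6 ad b0 ff

The 1-byte key repeats, so the effective keystream is df df df df df df df df df df df df df.
byte 0: 70 ^ df = af
byte 1: 61 ^ df = be
byte 2: 63 ^ df = bc
byte 3: 6b ^ df = b4
byte 4: 65 ^ df = ba
byte 5: 74 ^ df = ab
byte 6: 20 ^ df = ff
byte 7: 43 ^ df = 9c
byte 8: 61 ^ df = be
byte 9: 69 ^ df = b6
byte 10: 72 ^ df = ad
byte 11: 6f ^ df = b0
byte 12: 20 ^ df = ff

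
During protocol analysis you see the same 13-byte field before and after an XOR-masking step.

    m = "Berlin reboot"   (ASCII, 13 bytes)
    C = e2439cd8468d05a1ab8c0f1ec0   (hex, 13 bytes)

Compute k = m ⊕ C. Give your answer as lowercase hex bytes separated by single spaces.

a0 26 ee b4 2f e3 25 d3 ce ee 60 71 b4

Since C = m ⊕ k, XORing both sides with m gives k = m ⊕ C.
01000010 ^ 11100010 = 10100000
01100101 ^ 01000011 = 00100110
01110010 ^ 10011100 = 11101110
01101100 ^ 11011000 = 10110100
01101001 ^ 01000110 = 00101111
01101110 ^ 10001101 = 11100011
00100000 ^ 00000101 = 00100101
01110010 ^ 10100001 = 11010011
01100101 ^ 10101011 = 11001110
01100010 ^ 10001100 = 11101110
01101111 ^ 00001111 = 01100000
01101111 ^ 00011110 = 01110001
01110100 ^ 11000000 = 10110100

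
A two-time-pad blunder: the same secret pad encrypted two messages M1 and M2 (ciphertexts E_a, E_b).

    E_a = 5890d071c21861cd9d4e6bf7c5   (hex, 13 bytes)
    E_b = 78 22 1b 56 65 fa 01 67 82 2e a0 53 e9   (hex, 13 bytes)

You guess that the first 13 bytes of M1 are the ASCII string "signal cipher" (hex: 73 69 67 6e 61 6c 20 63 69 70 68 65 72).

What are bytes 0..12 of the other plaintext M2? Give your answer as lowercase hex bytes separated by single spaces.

First, E_a ⊕ E_b = (M1 ⊕ K) ⊕ (M2 ⊕ K) = M1 ⊕ M2, so the key drops out. Then M2 = (M1 ⊕ M2) ⊕ M1 over the first 13 bytes.
byte 0: (58 xor 78) xor 73 = 20 xor 73 = 53
byte 1: (90 xor 22) xor 69 = b2 xor 69 = db
byte 2: (d0 xor 1b) xor 67 = cb xor 67 = ac
byte 3: (71 xor 56) xor 6e = 27 xor 6e = 49
byte 4: (c2 xor 65) xor 61 = a7 xor 61 = c6
byte 5: (18 xor fa) xor 6c = e2 xor 6c = 8e
byte 6: (61 xor 01) xor 20 = 60 xor 20 = 40
byte 7: (cd xor 67) xor 63 = aa xor 63 = c9
byte 8: (9d xor 82) xor 69 = 1f xor 69 = 76
byte 9: (4e xor 2e) xor 70 = 60 xor 70 = 10
byte 10: (6b xor a0) xor 68 = cb xor 68 = a3
byte 11: (f7 xor 53) xor 65 = a4 xor 65 = c1
byte 12: (c5 xor e9) xor 72 = 2c xor 72 = 5e

53 db ac 49 c6 8e 40 c9 76 10 a3 c1 5e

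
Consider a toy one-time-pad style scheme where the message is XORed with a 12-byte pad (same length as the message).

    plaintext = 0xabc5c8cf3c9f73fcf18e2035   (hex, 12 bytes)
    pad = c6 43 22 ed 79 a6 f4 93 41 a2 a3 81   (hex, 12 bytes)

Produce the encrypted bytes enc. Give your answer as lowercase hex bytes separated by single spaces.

6d 86 ea 22 45 39 87 6f b0 2c 83 b4

ab ⊕ c6 = 6d
c5 ⊕ 43 = 86
c8 ⊕ 22 = ea
cf ⊕ ed = 22
3c ⊕ 79 = 45
9f ⊕ a6 = 39
73 ⊕ f4 = 87
fc ⊕ 93 = 6f
f1 ⊕ 41 = b0
8e ⊕ a2 = 2c
20 ⊕ a3 = 83
35 ⊕ 81 = b4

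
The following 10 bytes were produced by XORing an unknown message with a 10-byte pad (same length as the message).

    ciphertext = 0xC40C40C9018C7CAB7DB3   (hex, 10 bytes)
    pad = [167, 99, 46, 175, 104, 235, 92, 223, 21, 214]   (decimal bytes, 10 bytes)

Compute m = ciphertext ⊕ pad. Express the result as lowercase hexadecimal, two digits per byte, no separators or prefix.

XOR is its own inverse, so applying the key byte-wise gives the result directly.
byte 0: c4 XOR a7 = 63
byte 1: 0c XOR 63 = 6f
byte 2: 40 XOR 2e = 6e
byte 3: c9 XOR af = 66
byte 4: 01 XOR 68 = 69
byte 5: 8c XOR eb = 67
byte 6: 7c XOR 5c = 20
byte 7: ab XOR df = 74
byte 8: 7d XOR 15 = 68
byte 9: b3 XOR d6 = 65

636f6e66696720746865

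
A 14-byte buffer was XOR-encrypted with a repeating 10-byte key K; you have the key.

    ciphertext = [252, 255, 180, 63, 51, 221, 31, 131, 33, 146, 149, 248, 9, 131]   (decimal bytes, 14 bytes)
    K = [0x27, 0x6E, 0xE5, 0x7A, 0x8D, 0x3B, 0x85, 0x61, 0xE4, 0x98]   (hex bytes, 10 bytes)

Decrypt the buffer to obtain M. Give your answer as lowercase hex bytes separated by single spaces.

db 91 51 45 be e6 9a e2 c5 0a b2 96 ec f9

The 10-byte key repeats, so the effective keystream is 27 6e e5 7a 8d 3b 85 61 e4 98 27 6e e5 7a.
byte 0: 11111100 ^ 00100111 = 11011011
byte 1: 11111111 ^ 01101110 = 10010001
byte 2: 10110100 ^ 11100101 = 01010001
byte 3: 00111111 ^ 01111010 = 01000101
byte 4: 00110011 ^ 10001101 = 10111110
byte 5: 11011101 ^ 00111011 = 11100110
byte 6: 00011111 ^ 10000101 = 10011010
byte 7: 10000011 ^ 01100001 = 11100010
byte 8: 00100001 ^ 11100100 = 11000101
byte 9: 10010010 ^ 10011000 = 00001010
byte 10: 10010101 ^ 00100111 = 10110010
byte 11: 11111000 ^ 01101110 = 10010110
byte 12: 00001001 ^ 11100101 = 11101100
byte 13: 10000011 ^ 01111010 = 11111001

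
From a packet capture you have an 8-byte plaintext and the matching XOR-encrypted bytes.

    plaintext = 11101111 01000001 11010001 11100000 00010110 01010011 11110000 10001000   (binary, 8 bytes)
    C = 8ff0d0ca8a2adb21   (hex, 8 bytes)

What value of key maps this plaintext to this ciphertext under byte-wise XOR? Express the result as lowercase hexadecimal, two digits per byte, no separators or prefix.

60b1012a9c792ba9

Since C = plaintext ⊕ key, XORing both sides with plaintext gives key = plaintext ⊕ C.
11101111 ⊕ 10001111 = 01100000
01000001 ⊕ 11110000 = 10110001
11010001 ⊕ 11010000 = 00000001
11100000 ⊕ 11001010 = 00101010
00010110 ⊕ 10001010 = 10011100
01010011 ⊕ 00101010 = 01111001
11110000 ⊕ 11011011 = 00101011
10001000 ⊕ 00100001 = 10101001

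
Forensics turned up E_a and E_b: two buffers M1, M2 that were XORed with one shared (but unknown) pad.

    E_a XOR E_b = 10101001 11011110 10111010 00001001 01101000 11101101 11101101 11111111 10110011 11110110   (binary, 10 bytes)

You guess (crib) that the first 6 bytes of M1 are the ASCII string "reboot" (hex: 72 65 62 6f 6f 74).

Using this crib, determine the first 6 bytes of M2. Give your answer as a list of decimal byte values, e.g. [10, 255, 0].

[219, 187, 216, 102, 7, 153]

Since E_a ⊕ E_b = M1 ⊕ M2, XORing with the guessed M1 bytes yields the corresponding M2 bytes: M2 = (E_a ⊕ E_b) ⊕ M1.
a9 xor 72 = db
de xor 65 = bb
ba xor 62 = d8
09 xor 6f = 66
68 xor 6f = 07
ed xor 74 = 99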